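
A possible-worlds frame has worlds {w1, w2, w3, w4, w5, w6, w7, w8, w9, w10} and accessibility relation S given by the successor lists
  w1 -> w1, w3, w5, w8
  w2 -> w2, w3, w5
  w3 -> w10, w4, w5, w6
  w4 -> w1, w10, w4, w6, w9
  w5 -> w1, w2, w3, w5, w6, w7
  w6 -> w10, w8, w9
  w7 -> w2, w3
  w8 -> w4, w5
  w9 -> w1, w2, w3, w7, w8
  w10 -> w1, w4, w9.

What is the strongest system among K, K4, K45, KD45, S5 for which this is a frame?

K

Transitive (axiom 4): no — w1 S w3 and w3 S w10, but not w1 S w10.
Euclidean (axiom 5): no — w1 S w3 and w1 S w8, but not w3 S w8.
Serial (axiom D): yes — every world has a successor (e.g. w1 S w1).
Reflexive (axiom T): no — w3 is not related to itself.
So F validates K; K4 would additionally require S to be transitive. The strongest is K.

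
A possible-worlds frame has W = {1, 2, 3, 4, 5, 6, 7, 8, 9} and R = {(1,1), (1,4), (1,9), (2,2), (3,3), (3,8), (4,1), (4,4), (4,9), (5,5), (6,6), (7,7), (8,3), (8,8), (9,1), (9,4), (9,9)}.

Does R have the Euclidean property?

Yes

Euclidean: yes — any two successors of a common world are R-related.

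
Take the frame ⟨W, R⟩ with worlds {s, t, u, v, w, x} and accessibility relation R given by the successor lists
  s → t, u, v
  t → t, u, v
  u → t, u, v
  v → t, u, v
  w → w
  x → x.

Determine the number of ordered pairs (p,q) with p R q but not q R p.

3

Enumerating: (s,t), (s,u), (s,v).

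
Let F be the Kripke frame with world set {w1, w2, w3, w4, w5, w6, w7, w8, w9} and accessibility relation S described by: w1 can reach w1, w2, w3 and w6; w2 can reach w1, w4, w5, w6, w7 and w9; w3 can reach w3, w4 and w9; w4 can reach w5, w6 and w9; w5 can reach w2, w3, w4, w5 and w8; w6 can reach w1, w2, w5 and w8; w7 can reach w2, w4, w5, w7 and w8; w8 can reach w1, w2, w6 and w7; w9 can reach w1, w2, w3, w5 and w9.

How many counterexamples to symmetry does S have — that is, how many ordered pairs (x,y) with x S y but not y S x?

14

Enumerating: (w1,w3), (w2,w4), (w3,w4), (w4,w6), (w4,w9), (w5,w3), (w5,w8), (w6,w5), (w7,w4), (w7,w5), (w8,w1), (w8,w2), (w9,w1), (w9,w5).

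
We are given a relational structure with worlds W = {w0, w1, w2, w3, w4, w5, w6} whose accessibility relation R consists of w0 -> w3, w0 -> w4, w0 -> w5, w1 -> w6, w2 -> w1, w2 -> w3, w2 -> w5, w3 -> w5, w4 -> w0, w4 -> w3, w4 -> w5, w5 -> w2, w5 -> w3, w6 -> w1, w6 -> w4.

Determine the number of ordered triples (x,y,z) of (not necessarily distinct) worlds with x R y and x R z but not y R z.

Enumerating: (w0,w3,w3), (w0,w3,w4), (w0,w4,w4), (w0,w5,w4), (w0,w5,w5), (w1,w6,w6), (w2,w1,w1), (w2,w1,w3), (w2,w1,w5), (w2,w3,w1), (w2,w3,w3), (w2,w5,w1), … and 14 more.
Total: 26.

26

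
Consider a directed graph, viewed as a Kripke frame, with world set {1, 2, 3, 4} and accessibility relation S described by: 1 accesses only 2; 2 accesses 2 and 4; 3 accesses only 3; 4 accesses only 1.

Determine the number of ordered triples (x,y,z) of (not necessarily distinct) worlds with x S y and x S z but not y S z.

Enumerating: (2,4,2), (2,4,4), (4,1,1).

3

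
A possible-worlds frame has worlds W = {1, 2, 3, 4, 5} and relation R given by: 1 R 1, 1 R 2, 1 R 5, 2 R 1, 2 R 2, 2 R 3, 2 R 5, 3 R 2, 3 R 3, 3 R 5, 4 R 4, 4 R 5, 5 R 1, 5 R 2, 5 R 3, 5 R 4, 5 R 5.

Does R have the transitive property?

Transitive: no — 1 R 2 and 2 R 3, but not 1 R 3.

No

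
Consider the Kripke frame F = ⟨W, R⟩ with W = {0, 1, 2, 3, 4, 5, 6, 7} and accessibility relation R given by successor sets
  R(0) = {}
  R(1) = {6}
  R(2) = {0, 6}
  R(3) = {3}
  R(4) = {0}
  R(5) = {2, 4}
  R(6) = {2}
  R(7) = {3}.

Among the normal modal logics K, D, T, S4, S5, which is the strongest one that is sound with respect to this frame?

Serial (axiom D): no — 0 has no R-successor.
Reflexive (axiom T): no — 0 is not related to itself.
Transitive (axiom 4): no — 1 R 6 and 6 R 2, but not 1 R 2.
Euclidean (axiom 5): no — 2 R 0 and 2 R 6, but not 0 R 6.
So F validates K; D would additionally require R to be serial. The strongest is K.

K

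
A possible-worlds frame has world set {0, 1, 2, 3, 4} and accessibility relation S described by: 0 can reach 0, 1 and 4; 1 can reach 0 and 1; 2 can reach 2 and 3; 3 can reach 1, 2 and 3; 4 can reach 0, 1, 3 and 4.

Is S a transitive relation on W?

Transitive: no — 0 S 4 and 4 S 3, but not 0 S 3.

No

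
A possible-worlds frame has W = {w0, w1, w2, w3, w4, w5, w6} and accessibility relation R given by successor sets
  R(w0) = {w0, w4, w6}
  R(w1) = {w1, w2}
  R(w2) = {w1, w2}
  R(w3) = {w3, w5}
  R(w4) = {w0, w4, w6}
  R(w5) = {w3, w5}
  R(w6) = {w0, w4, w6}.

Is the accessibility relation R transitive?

Transitive: yes — every two-step R-path is closed by a direct edge.

Yes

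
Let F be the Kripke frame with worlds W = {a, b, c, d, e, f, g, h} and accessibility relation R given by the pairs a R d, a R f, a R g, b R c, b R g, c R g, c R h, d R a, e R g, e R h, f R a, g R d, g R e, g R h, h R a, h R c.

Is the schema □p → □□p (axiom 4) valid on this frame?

The schema 4 characterises exactly the transitive frames.
Transitive: no — a R g and g R e, but not a R e.

No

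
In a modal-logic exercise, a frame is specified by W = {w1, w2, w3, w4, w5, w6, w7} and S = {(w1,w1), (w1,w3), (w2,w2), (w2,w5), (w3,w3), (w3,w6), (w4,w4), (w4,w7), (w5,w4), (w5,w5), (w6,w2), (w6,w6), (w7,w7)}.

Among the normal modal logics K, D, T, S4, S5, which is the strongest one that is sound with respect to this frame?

T

Serial (axiom D): yes — every world has a successor (e.g. w1 S w1).
Reflexive (axiom T): yes — every world is S-related to itself.
Transitive (axiom 4): no — w1 S w3 and w3 S w6, but not w1 S w6.
Euclidean (axiom 5): no — w1 S w3 and w1 S w1, but not w3 S w1.
So F validates K, D, T; S4 would additionally require S to be transitive. The strongest is T.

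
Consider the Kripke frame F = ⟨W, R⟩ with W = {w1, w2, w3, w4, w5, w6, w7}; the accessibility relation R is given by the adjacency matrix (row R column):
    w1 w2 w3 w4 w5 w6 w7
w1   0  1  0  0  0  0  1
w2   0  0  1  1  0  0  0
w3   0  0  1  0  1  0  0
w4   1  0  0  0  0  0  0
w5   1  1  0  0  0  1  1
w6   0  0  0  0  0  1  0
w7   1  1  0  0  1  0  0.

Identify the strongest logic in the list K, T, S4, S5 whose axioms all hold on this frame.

K

Reflexive (axiom T): no — w1 is not related to itself.
Transitive (axiom 4): no — w1 R w2 and w2 R w3, but not w1 R w3.
Euclidean (axiom 5): no — w1 R w2 and w1 R w7, but not w2 R w7.
So F validates K; T would additionally require R to be reflexive. The strongest is K.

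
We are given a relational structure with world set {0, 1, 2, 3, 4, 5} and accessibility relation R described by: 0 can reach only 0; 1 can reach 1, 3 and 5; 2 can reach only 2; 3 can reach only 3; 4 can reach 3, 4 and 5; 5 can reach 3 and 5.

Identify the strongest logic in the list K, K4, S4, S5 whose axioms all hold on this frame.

Transitive (axiom 4): yes — every two-step R-path is closed by a direct edge.
Reflexive (axiom T): yes — every world is R-related to itself.
Euclidean (axiom 5): no — 1 R 3 and 1 R 5, but not 3 R 5.
So F validates K, K4, S4; S5 would additionally require R to be Euclidean. The strongest is S4.

S4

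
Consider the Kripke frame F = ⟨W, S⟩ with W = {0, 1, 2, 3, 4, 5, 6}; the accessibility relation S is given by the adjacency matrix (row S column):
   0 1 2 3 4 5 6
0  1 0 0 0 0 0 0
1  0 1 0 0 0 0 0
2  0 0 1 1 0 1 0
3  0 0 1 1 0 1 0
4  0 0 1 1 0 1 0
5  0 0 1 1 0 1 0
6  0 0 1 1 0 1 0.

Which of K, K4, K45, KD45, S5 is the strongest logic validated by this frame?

Transitive (axiom 4): yes — every two-step S-path is closed by a direct edge.
Euclidean (axiom 5): yes — any two successors of a common world are S-related.
Serial (axiom D): yes — every world has a successor (e.g. 0 S 0).
Reflexive (axiom T): no — 4 is not related to itself.
So F validates K, K4, K45, KD45; S5 would additionally require S to be reflexive. The strongest is KD45.

KD45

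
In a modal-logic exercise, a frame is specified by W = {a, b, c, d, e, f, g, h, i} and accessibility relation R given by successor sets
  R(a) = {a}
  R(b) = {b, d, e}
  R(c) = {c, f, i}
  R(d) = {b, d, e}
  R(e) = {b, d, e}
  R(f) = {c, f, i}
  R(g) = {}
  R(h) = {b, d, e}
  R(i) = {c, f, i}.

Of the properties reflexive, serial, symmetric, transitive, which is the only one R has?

transitive

Reflexive: no — g is not related to itself.
Serial: no — g has no R-successor.
Symmetric: no — h R b but not b R h.
Transitive: yes — every two-step R-path is closed by a direct edge.
Only transitive holds.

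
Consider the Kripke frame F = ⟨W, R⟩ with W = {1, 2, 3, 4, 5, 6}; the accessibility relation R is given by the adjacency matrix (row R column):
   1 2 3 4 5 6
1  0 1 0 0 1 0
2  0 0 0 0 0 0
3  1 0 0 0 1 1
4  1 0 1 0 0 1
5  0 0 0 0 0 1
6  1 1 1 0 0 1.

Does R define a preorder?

Reflexive: no — 1 is not related to itself.
Transitive: no — 1 R 5 and 5 R 6, but not 1 R 6.
So R is not a preorder.

No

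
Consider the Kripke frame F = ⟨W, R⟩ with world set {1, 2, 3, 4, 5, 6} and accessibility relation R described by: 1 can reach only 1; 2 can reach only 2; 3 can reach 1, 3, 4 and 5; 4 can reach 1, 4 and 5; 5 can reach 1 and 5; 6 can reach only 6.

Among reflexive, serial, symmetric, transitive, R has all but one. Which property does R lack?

Reflexive: yes — every world is R-related to itself.
Serial: yes — every world has a successor (e.g. 1 R 1).
Symmetric: no — 3 R 1 but not 1 R 3.
Transitive: yes — every two-step R-path is closed by a direct edge.
Only symmetric fails.

symmetric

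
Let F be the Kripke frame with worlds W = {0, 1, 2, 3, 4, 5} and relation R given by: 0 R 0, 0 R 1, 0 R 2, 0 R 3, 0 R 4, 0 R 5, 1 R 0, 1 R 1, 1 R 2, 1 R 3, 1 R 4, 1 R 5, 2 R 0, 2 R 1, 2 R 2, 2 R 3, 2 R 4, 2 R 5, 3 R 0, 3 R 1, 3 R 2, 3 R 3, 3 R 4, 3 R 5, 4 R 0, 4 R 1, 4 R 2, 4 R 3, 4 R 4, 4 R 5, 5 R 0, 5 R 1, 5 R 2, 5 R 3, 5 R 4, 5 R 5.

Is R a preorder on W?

Yes

Reflexive: yes — every world is R-related to itself.
Transitive: yes — every two-step R-path is closed by a direct edge.
So R is a preorder.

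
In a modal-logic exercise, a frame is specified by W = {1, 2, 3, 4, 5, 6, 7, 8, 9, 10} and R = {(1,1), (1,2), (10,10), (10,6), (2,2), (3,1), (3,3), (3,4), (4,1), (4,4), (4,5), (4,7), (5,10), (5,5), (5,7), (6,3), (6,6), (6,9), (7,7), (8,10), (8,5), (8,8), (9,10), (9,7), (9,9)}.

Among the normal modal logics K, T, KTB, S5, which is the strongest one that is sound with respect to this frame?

T

Reflexive (axiom T): yes — every world is R-related to itself.
Symmetric (axiom B): no — 1 R 2 but not 2 R 1.
Euclidean (axiom 5): no — 3 R 1 and 3 R 4, but not 1 R 4.
So F validates K, T; KTB would additionally require R to be symmetric. The strongest is T.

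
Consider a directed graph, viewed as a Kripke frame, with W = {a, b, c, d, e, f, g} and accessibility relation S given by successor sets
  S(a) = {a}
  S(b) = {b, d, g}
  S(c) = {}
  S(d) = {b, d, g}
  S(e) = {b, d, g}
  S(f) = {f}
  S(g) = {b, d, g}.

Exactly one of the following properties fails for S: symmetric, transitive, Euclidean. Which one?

symmetric

Symmetric: no — e S b but not b S e.
Transitive: yes — every two-step S-path is closed by a direct edge.
Euclidean: yes — any two successors of a common world are S-related.
Only symmetric fails.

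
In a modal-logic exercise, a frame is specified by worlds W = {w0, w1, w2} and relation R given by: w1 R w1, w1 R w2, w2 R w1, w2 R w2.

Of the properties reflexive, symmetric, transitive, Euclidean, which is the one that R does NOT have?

Reflexive: no — w0 is not related to itself.
Symmetric: yes — every pair in R has its reverse in R.
Transitive: yes — every two-step R-path is closed by a direct edge.
Euclidean: yes — any two successors of a common world are R-related.
Only reflexive fails.

reflexive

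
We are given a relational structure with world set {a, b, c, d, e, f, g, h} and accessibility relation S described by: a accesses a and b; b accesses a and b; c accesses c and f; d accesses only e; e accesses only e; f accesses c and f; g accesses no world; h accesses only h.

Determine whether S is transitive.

Yes

Transitive: yes — every two-step S-path is closed by a direct edge.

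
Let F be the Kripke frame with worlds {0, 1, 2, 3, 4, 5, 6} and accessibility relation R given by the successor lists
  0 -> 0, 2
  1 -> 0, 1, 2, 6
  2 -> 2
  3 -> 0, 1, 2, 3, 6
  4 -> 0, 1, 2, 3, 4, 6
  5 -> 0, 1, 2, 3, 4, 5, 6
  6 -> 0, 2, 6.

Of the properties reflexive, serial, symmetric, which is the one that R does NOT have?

Reflexive: yes — every world is R-related to itself.
Serial: yes — every world has a successor (e.g. 0 R 0).
Symmetric: no — 0 R 2 but not 2 R 0.
Only symmetric fails.

symmetric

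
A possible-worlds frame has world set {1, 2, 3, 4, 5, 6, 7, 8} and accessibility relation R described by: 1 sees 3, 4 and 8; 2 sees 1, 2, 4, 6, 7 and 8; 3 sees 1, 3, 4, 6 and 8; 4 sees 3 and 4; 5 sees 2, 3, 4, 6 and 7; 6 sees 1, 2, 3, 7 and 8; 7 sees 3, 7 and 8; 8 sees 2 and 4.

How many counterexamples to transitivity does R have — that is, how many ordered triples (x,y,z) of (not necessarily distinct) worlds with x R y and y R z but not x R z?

36

Enumerating: (1,3,1), (1,3,6), (1,8,2), (2,1,3), (2,4,3), (2,6,3), (2,7,3), (3,6,2), (3,6,7), (3,8,2), (4,3,1), (4,3,6), … and 24 more.
Total: 36.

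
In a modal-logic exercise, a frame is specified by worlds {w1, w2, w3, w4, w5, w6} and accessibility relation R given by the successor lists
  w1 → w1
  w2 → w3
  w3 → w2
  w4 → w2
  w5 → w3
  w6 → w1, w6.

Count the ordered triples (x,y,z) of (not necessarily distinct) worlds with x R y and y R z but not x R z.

Enumerating: (w2,w3,w2), (w3,w2,w3), (w4,w2,w3), (w5,w3,w2).

4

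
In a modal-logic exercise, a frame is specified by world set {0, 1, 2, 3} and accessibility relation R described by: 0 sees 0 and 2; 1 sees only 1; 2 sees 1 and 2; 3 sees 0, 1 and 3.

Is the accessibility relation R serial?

Serial: yes — every world has a successor (e.g. 0 R 0).

Yes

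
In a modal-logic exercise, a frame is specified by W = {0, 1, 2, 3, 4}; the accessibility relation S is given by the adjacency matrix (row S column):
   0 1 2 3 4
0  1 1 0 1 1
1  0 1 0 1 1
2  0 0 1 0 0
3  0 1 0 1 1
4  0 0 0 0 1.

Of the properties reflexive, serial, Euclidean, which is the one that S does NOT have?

Euclidean

Reflexive: yes — every world is S-related to itself.
Serial: yes — every world has a successor (e.g. 0 S 0).
Euclidean: no — 0 S 4 and 0 S 1, but not 4 S 1.
Only Euclidean fails.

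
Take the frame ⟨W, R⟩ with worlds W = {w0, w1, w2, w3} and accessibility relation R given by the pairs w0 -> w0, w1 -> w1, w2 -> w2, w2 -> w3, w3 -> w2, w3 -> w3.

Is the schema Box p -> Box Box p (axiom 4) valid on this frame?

By correspondence theory, 4 is valid on a frame iff R is transitive.
Transitive: yes — every two-step R-path is closed by a direct edge.

Yes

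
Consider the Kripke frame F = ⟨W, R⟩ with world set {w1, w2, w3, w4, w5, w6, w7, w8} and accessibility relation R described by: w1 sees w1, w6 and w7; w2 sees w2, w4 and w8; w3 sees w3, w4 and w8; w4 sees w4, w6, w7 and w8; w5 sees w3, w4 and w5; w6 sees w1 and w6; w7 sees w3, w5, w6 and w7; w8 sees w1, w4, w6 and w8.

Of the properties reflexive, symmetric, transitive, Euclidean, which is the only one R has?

Reflexive: yes — every world is R-related to itself.
Symmetric: no — w1 R w7 but not w7 R w1.
Transitive: no — w1 R w7 and w7 R w3, but not w1 R w3.
Euclidean: no — w1 R w6 and w1 R w7, but not w6 R w7.
Only reflexive holds.

reflexive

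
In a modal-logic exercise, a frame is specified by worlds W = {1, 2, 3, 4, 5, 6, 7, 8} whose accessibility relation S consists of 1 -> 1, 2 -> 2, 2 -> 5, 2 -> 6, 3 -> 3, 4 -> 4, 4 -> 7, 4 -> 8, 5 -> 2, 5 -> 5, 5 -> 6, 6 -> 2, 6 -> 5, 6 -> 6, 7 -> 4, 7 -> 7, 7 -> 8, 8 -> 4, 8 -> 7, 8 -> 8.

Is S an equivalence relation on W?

Reflexive: yes — every world is S-related to itself.
Symmetric: yes — every pair in S has its reverse in S.
Transitive: yes — every two-step S-path is closed by a direct edge.
So S is an equivalence relation.

Yes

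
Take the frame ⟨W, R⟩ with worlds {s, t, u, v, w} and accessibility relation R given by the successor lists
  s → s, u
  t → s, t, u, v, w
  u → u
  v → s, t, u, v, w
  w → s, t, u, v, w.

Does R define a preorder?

Reflexive: yes — every world is R-related to itself.
Transitive: yes — every two-step R-path is closed by a direct edge.
So R is a preorder.

Yes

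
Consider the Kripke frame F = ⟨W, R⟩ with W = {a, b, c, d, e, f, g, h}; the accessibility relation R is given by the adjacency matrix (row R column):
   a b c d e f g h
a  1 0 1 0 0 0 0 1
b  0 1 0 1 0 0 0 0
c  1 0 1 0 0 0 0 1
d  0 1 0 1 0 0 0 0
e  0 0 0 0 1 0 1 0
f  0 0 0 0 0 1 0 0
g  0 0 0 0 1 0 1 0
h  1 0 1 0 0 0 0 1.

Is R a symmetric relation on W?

Yes

Symmetric: yes — every pair in R has its reverse in R.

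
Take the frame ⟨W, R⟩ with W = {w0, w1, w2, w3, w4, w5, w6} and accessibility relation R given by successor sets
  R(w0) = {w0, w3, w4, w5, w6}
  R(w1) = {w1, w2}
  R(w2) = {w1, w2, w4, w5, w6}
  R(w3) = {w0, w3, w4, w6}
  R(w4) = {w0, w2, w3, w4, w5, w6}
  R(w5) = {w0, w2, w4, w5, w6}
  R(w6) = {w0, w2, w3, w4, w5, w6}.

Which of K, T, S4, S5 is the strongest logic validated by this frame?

Reflexive (axiom T): yes — every world is R-related to itself.
Transitive (axiom 4): no — w0 R w4 and w4 R w2, but not w0 R w2.
Euclidean (axiom 5): no — w0 R w3 and w0 R w5, but not w3 R w5.
So F validates K, T; S4 would additionally require R to be transitive. The strongest is T.

T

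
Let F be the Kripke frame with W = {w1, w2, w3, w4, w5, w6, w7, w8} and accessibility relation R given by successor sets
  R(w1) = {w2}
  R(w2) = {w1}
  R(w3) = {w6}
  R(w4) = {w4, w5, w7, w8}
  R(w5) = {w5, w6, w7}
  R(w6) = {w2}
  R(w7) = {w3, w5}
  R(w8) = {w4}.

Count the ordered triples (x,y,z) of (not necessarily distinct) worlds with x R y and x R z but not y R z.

20

Enumerating: (w1,w2,w2), (w2,w1,w1), (w3,w6,w6), (w4,w5,w4), (w4,w5,w8), (w4,w7,w4), (w4,w7,w7), (w4,w7,w8), (w4,w8,w5), (w4,w8,w7), (w4,w8,w8), (w5,w6,w5), … and 8 more.
Total: 20.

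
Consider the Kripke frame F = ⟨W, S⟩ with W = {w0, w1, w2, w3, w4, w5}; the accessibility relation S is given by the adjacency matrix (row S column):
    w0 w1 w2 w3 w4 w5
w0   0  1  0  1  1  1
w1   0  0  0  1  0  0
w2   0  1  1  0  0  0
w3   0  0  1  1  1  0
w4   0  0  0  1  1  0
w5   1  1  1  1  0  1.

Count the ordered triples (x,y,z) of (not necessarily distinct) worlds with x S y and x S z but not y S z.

25

Enumerating: (w0,w1,w1), (w0,w1,w4), (w0,w1,w5), (w0,w3,w1), (w0,w3,w5), (w0,w4,w1), (w0,w4,w5), (w0,w5,w4), (w2,w1,w1), (w2,w1,w2), (w3,w2,w3), (w3,w2,w4), … and 13 more.
Total: 25.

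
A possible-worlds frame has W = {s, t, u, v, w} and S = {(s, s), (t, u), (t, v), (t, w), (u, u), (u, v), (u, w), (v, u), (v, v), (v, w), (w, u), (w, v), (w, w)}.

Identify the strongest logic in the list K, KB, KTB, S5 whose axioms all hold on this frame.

K

Symmetric (axiom B): no — t S u but not u S t.
Reflexive (axiom T): no — t is not related to itself.
Euclidean (axiom 5): yes — any two successors of a common world are S-related.
So F validates K; KB would additionally require S to be symmetric. The strongest is K.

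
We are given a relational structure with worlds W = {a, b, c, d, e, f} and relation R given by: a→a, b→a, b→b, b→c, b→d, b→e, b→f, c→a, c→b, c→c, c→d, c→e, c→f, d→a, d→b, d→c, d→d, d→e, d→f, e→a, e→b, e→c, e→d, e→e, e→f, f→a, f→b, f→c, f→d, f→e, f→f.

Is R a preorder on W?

Yes

Reflexive: yes — every world is R-related to itself.
Transitive: yes — every two-step R-path is closed by a direct edge.
So R is a preorder.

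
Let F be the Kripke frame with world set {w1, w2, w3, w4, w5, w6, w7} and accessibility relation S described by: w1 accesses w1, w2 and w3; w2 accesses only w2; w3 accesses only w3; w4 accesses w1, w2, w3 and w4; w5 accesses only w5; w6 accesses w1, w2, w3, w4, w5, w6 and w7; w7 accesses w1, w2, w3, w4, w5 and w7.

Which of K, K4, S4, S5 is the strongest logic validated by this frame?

Transitive (axiom 4): yes — every two-step S-path is closed by a direct edge.
Reflexive (axiom T): yes — every world is S-related to itself.
Euclidean (axiom 5): no — w1 S w2 and w1 S w3, but not w2 S w3.
So F validates K, K4, S4; S5 would additionally require S to be Euclidean. The strongest is S4.

S4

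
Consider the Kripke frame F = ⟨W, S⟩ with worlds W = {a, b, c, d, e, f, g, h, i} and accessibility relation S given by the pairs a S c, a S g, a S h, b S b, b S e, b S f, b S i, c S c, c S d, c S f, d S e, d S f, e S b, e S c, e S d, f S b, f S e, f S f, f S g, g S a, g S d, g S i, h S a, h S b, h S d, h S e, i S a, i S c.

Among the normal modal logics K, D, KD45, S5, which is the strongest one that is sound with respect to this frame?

Serial (axiom D): yes — every world has a successor (e.g. a S c).
Euclidean (axiom 5): no — a S c and a S g, but not c S g.
Transitive (axiom 4): no — a S c and c S d, but not a S d.
Reflexive (axiom T): no — a is not related to itself.
So F validates K, D; KD45 would additionally require S to be Euclidean and transitive. The strongest is D.

D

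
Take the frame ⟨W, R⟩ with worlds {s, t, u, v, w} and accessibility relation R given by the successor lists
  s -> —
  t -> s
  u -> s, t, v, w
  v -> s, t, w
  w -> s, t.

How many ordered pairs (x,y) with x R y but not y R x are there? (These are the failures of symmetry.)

Enumerating: (t,s), (u,s), (u,t), (u,v), (u,w), (v,s), (v,t), (v,w), (w,s), (w,t).

10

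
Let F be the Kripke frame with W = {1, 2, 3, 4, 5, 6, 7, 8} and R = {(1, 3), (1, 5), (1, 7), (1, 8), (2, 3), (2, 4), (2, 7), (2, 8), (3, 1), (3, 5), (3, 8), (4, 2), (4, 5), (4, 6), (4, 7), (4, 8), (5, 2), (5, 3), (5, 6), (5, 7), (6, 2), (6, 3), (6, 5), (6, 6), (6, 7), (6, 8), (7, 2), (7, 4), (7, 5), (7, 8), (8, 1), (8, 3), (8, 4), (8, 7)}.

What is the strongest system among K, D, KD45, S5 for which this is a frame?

D

Serial (axiom D): yes — every world has a successor (e.g. 1 R 3).
Euclidean (axiom 5): no — 1 R 3 and 1 R 7, but not 3 R 7.
Transitive (axiom 4): no — 1 R 5 and 5 R 2, but not 1 R 2.
Reflexive (axiom T): no — 1 is not related to itself.
So F validates K, D; KD45 would additionally require R to be Euclidean and transitive. The strongest is D.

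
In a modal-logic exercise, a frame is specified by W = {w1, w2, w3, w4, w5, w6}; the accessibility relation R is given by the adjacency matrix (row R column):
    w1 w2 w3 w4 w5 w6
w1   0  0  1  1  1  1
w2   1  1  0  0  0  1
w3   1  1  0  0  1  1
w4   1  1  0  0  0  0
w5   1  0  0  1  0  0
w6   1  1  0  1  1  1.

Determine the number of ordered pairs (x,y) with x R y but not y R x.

Enumerating: (w2,w1), (w3,w2), (w3,w5), (w3,w6), (w4,w2), (w5,w4), (w6,w4), (w6,w5).

8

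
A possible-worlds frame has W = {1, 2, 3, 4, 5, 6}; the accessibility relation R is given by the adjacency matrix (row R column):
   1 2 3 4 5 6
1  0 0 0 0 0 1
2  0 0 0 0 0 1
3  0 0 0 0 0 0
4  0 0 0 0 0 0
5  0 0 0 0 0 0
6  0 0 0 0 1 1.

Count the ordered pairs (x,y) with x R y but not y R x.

3

Enumerating: (1,6), (2,6), (6,5).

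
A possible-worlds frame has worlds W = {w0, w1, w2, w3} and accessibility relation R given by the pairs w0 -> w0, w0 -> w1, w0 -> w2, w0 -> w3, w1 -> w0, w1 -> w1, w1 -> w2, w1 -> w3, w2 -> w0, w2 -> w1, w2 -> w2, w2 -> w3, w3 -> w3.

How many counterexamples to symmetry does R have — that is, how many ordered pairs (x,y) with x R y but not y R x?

Enumerating: (w0,w3), (w1,w3), (w2,w3).

3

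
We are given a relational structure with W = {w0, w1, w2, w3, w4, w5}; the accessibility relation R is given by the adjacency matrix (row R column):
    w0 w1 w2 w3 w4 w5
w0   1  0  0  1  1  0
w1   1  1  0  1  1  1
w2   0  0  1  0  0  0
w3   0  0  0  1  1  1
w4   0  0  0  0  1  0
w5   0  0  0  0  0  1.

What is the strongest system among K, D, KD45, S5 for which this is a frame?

Serial (axiom D): yes — every world has a successor (e.g. w0 R w0).
Euclidean (axiom 5): no — w0 R w4 and w0 R w3, but not w4 R w3.
Transitive (axiom 4): no — w0 R w3 and w3 R w5, but not w0 R w5.
Reflexive (axiom T): yes — every world is R-related to itself.
So F validates K, D; KD45 would additionally require R to be Euclidean and transitive. The strongest is D.

D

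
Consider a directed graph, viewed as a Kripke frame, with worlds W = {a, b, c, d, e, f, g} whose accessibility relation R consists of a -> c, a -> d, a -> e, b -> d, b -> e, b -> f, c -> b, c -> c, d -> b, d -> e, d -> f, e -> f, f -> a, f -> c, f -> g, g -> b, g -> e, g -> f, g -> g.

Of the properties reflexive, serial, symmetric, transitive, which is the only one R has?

serial

Reflexive: no — a is not related to itself.
Serial: yes — every world has a successor (e.g. a R c).
Symmetric: no — a R c but not c R a.
Transitive: no — a R c and c R b, but not a R b.
Only serial holds.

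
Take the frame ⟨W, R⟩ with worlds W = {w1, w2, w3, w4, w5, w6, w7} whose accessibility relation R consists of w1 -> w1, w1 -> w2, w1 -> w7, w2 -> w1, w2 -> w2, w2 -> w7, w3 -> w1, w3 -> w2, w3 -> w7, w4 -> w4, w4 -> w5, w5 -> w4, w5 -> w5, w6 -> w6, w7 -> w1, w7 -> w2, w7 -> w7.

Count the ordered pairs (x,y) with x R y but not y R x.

3

Enumerating: (w3,w1), (w3,w2), (w3,w7).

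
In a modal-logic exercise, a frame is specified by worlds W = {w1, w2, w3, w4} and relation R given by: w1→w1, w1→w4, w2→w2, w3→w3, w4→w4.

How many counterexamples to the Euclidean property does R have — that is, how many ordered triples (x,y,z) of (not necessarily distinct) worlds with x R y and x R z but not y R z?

1

Enumerating: (w1,w4,w1).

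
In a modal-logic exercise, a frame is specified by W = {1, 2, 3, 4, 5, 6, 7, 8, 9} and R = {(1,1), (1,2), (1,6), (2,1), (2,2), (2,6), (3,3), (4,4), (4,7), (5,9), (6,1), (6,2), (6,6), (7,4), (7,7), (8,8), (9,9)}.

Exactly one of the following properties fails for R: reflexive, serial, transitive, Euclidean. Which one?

Reflexive: no — 5 is not related to itself.
Serial: yes — every world has a successor (e.g. 1 R 1).
Transitive: yes — every two-step R-path is closed by a direct edge.
Euclidean: yes — any two successors of a common world are R-related.
Only reflexive fails.

reflexive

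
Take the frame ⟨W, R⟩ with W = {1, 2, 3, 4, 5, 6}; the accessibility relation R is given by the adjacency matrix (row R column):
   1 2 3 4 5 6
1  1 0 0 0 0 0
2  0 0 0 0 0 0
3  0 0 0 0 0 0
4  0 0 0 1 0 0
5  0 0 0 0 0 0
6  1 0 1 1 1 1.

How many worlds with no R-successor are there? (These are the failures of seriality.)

Enumerating: 2, 3, 5.

3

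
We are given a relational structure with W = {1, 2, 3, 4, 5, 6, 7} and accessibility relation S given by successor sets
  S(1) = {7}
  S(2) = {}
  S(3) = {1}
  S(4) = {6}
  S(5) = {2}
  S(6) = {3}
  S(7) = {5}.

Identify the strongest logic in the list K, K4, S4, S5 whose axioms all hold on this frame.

Transitive (axiom 4): no — 1 S 7 and 7 S 5, but not 1 S 5.
Reflexive (axiom T): no — 1 is not related to itself.
Euclidean (axiom 5): no — 1 S 7 and 1 S 7, but not 7 S 7.
So F validates K; K4 would additionally require S to be transitive. The strongest is K.

K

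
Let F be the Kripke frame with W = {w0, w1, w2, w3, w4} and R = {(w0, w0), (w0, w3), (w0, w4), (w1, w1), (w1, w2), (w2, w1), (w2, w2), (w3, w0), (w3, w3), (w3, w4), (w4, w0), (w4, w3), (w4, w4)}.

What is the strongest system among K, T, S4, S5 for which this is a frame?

S5

Reflexive (axiom T): yes — every world is R-related to itself.
Transitive (axiom 4): yes — every two-step R-path is closed by a direct edge.
Euclidean (axiom 5): yes — any two successors of a common world are R-related.
So F validates K, T, S4, S5. The strongest is S5.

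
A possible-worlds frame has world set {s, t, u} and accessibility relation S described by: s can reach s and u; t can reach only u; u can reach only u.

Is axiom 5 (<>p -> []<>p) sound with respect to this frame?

No

The schema 5 characterises exactly the Euclidean frames.
Euclidean: no — s S u and s S s, but not u S s.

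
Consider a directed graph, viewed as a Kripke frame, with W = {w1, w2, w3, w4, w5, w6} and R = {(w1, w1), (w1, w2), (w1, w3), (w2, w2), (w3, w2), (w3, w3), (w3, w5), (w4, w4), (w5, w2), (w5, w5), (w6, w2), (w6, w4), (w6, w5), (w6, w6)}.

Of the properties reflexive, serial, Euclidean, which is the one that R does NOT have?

Reflexive: yes — every world is R-related to itself.
Serial: yes — every world has a successor (e.g. w1 R w1).
Euclidean: no — w1 R w2 and w1 R w3, but not w2 R w3.
Only Euclidean fails.

Euclidean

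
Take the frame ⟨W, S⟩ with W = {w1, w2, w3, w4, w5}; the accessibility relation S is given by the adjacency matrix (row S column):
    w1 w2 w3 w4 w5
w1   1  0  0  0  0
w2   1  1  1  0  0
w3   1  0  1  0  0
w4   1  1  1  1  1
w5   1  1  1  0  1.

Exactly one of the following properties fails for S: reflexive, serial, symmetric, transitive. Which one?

symmetric

Reflexive: yes — every world is S-related to itself.
Serial: yes — every world has a successor (e.g. w1 S w1).
Symmetric: no — w2 S w1 but not w1 S w2.
Transitive: yes — every two-step S-path is closed by a direct edge.
Only symmetric fails.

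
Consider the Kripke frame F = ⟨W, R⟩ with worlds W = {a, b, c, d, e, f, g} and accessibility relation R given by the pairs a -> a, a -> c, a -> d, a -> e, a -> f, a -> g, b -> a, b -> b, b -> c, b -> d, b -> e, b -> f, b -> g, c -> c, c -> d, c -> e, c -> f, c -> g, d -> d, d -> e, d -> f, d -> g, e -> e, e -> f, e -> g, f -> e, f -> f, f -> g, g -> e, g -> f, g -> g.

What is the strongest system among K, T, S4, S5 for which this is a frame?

Reflexive (axiom T): yes — every world is R-related to itself.
Transitive (axiom 4): yes — every two-step R-path is closed by a direct edge.
Euclidean (axiom 5): no — a R d and a R c, but not d R c.
So F validates K, T, S4; S5 would additionally require R to be Euclidean. The strongest is S4.

S4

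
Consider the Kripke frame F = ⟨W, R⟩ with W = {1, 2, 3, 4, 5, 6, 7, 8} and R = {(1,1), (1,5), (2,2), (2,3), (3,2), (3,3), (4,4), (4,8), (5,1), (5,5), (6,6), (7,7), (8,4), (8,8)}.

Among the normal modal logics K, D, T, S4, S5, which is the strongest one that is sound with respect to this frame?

S5

Serial (axiom D): yes — every world has a successor (e.g. 1 R 1).
Reflexive (axiom T): yes — every world is R-related to itself.
Transitive (axiom 4): yes — every two-step R-path is closed by a direct edge.
Euclidean (axiom 5): yes — any two successors of a common world are R-related.
So F validates K, D, T, S4, S5. The strongest is S5.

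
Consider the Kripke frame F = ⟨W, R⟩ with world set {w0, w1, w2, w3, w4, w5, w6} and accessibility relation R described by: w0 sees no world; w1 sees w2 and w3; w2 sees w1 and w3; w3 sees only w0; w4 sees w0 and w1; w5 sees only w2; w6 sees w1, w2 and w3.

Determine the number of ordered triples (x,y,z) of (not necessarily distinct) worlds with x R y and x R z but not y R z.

17

Enumerating: (w1,w2,w2), (w1,w3,w2), (w1,w3,w3), (w2,w1,w1), (w2,w3,w1), (w2,w3,w3), (w3,w0,w0), (w4,w0,w0), (w4,w0,w1), (w4,w1,w0), (w4,w1,w1), (w5,w2,w2), (w6,w1,w1), (w6,w2,w2), (w6,w3,w1), (w6,w3,w2), (w6,w3,w3).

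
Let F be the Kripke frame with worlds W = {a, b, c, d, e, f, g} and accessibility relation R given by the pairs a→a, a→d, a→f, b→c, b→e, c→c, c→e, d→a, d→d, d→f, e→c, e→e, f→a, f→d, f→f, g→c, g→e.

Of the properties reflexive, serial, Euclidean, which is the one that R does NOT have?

reflexive

Reflexive: no — b is not related to itself.
Serial: yes — every world has a successor (e.g. a R a).
Euclidean: yes — any two successors of a common world are R-related.
Only reflexive fails.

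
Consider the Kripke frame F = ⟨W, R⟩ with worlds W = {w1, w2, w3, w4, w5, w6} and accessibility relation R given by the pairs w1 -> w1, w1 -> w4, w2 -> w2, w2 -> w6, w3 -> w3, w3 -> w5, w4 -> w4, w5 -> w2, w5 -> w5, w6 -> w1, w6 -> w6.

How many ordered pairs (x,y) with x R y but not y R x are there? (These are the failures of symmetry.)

Enumerating: (w1,w4), (w2,w6), (w3,w5), (w5,w2), (w6,w1).

5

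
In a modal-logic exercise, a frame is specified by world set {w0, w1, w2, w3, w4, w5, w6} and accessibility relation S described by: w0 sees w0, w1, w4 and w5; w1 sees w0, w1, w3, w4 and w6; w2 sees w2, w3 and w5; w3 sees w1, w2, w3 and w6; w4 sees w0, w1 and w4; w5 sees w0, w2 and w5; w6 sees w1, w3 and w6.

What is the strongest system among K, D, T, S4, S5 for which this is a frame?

T

Serial (axiom D): yes — every world has a successor (e.g. w0 S w0).
Reflexive (axiom T): yes — every world is S-related to itself.
Transitive (axiom 4): no — w0 S w1 and w1 S w3, but not w0 S w3.
Euclidean (axiom 5): no — w0 S w1 and w0 S w5, but not w1 S w5.
So F validates K, D, T; S4 would additionally require S to be transitive. The strongest is T.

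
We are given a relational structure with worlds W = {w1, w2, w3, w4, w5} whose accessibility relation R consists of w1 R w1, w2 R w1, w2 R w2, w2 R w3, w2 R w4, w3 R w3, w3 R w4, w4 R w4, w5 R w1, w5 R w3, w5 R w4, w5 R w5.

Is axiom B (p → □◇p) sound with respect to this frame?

Axiom B corresponds to the accessibility relation being symmetric.
Symmetric: no — w2 R w1 but not w1 R w2.

No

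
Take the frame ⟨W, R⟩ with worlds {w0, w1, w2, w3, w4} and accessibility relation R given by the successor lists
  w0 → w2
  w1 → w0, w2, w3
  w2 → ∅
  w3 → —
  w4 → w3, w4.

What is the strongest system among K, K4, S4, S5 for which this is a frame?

K4

Transitive (axiom 4): yes — every two-step R-path is closed by a direct edge.
Reflexive (axiom T): no — w0 is not related to itself.
Euclidean (axiom 5): no — w1 R w0 and w1 R w3, but not w0 R w3.
So F validates K, K4; S4 would additionally require R to be reflexive. The strongest is K4.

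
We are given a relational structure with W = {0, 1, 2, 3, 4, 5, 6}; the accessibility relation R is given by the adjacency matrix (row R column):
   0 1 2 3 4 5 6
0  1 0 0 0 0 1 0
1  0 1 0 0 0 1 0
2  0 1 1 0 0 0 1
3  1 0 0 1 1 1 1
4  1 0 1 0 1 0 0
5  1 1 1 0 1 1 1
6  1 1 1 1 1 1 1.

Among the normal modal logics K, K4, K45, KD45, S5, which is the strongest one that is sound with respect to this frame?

K

Transitive (axiom 4): no — 0 R 5 and 5 R 1, but not 0 R 1.
Euclidean (axiom 5): no — 2 R 1 and 2 R 6, but not 1 R 6.
Serial (axiom D): yes — every world has a successor (e.g. 0 R 0).
Reflexive (axiom T): yes — every world is R-related to itself.
So F validates K; K4 would additionally require R to be transitive. The strongest is K.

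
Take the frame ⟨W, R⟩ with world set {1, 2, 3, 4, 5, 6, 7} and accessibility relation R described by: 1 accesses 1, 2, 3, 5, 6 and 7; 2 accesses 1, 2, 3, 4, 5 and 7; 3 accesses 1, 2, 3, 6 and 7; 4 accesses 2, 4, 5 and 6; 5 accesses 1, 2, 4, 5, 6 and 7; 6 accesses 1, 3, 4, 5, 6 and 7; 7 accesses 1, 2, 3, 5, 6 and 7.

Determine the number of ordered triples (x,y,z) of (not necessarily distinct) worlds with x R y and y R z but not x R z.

Enumerating: (1,2,4), (1,5,4), (1,6,4), (2,1,6), (2,3,6), (2,4,6), (2,5,6), (2,7,6), (3,1,5), (3,2,4), (3,2,5), (3,6,4), … and 22 more.
Total: 34.

34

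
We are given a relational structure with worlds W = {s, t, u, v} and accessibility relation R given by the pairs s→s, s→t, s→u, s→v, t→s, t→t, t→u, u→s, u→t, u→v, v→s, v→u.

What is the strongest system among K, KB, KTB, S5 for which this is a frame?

Symmetric (axiom B): yes — every pair in R has its reverse in R.
Reflexive (axiom T): no — u is not related to itself.
Euclidean (axiom 5): no — s R t and s R v, but not t R v.
So F validates K, KB; KTB would additionally require R to be reflexive. The strongest is KB.

KB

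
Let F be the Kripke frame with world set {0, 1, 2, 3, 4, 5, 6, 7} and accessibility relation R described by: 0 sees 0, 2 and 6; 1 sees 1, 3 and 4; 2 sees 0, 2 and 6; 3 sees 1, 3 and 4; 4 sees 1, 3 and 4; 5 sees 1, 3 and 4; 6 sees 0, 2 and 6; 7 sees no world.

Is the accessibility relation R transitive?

Transitive: yes — every two-step R-path is closed by a direct edge.

Yes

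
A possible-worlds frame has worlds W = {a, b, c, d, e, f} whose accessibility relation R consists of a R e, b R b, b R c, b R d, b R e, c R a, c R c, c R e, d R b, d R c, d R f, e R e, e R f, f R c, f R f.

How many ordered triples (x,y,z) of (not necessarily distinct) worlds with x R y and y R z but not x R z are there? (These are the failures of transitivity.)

Enumerating: (a,e,f), (b,c,a), (b,d,f), (b,e,f), (c,e,f), (d,b,d), (d,b,e), (d,c,a), (d,c,e), (e,f,c), (f,c,a), (f,c,e).

12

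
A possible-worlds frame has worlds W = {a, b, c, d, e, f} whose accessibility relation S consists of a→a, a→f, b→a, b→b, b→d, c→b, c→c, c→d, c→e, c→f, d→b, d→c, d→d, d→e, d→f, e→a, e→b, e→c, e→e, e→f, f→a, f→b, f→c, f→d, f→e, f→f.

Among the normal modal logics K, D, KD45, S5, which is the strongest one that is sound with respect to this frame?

Serial (axiom D): yes — every world has a successor (e.g. a S a).
Euclidean (axiom 5): no — b S a and b S d, but not a S d.
Transitive (axiom 4): no — a S f and f S b, but not a S b.
Reflexive (axiom T): yes — every world is S-related to itself.
So F validates K, D; KD45 would additionally require S to be Euclidean and transitive. The strongest is D.

D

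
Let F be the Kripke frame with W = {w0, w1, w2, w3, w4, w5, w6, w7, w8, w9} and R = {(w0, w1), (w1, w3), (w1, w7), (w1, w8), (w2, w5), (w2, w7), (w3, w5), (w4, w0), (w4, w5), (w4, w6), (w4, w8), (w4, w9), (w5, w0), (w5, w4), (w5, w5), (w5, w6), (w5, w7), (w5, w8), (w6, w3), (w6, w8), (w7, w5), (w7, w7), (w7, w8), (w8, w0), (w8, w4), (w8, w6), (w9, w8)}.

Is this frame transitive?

Transitive: no — w0 R w1 and w1 R w3, but not w0 R w3.

No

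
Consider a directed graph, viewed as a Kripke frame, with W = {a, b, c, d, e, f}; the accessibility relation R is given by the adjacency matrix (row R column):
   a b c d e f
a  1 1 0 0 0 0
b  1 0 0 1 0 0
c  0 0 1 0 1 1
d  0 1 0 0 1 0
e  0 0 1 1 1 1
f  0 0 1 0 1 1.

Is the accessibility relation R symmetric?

Yes

Symmetric: yes — every pair in R has its reverse in R.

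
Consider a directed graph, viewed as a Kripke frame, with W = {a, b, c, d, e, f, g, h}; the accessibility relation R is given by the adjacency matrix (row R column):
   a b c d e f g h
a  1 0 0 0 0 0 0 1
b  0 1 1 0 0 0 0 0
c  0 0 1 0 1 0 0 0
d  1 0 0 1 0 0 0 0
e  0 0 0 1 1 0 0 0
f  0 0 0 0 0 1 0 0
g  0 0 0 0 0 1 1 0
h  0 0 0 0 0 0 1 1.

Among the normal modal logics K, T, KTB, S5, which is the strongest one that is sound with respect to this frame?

Reflexive (axiom T): yes — every world is R-related to itself.
Symmetric (axiom B): no — a R h but not h R a.
Euclidean (axiom 5): no — a R h and a R a, but not h R a.
So F validates K, T; KTB would additionally require R to be symmetric. The strongest is T.

T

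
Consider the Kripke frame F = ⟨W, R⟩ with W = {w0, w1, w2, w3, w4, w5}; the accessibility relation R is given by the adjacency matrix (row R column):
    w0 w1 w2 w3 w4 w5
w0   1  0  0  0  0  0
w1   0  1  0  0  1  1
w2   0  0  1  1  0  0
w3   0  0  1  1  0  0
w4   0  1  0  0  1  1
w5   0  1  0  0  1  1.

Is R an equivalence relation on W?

Reflexive: yes — every world is R-related to itself.
Symmetric: yes — every pair in R has its reverse in R.
Transitive: yes — every two-step R-path is closed by a direct edge.
So R is an equivalence relation.

Yes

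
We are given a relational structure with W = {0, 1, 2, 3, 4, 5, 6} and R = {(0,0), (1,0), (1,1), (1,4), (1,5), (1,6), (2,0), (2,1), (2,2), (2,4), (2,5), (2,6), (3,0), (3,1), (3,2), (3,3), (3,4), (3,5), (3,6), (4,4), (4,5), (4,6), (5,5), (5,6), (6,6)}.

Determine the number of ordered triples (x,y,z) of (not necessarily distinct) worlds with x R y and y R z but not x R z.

0

R is transitive; there are no such tuples.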